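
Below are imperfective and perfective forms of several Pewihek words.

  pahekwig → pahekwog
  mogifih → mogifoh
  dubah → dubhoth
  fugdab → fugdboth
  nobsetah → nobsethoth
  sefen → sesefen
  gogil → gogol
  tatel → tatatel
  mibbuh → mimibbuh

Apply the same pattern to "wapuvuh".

wawapuvuh

"wapuvuh" has last vowel 'u'. The one such stem in the data (mibbuh → mimibbuh) repeats the first consonant+vowel as a prefix (as do sefen, tatel), so the same rule applies.
The other patterns: stems whose last vowel is 'i' change the last vowel to 'o'; stems whose last vowel is 'a' delete the last vowel and add -oth.
So wapuvuh → wawapuvuh.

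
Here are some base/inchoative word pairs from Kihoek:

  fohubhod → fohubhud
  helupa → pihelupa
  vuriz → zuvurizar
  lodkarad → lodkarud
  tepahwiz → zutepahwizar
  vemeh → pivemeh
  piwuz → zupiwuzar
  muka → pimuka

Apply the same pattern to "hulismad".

hulismud

"hulismad" ends in -d. The stems ending in -d (lodkarad → lodkarud, fohubhod → fohubhud) change the last vowel to 'u'.
The other patterns: stems ending in -a or -h add the prefix pi-; stems ending in -z add zu- … -ar around the stem.
So hulismad → hulismud.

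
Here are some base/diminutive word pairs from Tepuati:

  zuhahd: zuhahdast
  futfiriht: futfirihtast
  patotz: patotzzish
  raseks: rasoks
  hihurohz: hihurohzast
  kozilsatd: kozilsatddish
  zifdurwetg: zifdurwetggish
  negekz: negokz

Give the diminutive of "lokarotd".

hihurohz and negekz both end in -z yet inflect differently (hihurohzast, negokz), so the final letter is not what conditions the rule; the second-to-last letter is.
"lokarotd" has second-to-last letter 't'. The stems whose second-to-last letter is 't' (zifdurwetg → zifdurwetggish, patotz → patotzzish, kozilsatd → kozilsatddish) double the final consonant and add -ish.
So lokarotd → lokarotddish.

lokarotddish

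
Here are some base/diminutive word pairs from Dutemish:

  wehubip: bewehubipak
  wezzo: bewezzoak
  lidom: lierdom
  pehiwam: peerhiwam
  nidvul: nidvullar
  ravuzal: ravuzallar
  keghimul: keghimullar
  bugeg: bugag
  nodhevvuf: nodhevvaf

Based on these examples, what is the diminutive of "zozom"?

zoerzom

"zozom" ends in -m. The stems ending in -m (lidom → lierdom, pehiwam → peerhiwam) insert -er- after the first vowel.
The other patterns: stems ending in -o or -p add be- … -ak around the stem; stems ending in -l double the final consonant and add -ar; stems ending in -f or -g change the last vowel to 'a'.
So zozom → zoerzom.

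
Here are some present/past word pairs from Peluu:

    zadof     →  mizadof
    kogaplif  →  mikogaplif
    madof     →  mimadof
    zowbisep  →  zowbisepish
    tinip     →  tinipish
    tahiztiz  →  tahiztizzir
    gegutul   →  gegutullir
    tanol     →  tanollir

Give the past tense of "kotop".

kotopish

"kotop" ends in -p. The stems ending in -p (zowbisep → zowbisepish, tinip → tinipish) add -ish.
The other patterns: stems ending in -f add the prefix mi-; stems ending in -l or -z double the final consonant and add -ir.
So kotop → kotopish.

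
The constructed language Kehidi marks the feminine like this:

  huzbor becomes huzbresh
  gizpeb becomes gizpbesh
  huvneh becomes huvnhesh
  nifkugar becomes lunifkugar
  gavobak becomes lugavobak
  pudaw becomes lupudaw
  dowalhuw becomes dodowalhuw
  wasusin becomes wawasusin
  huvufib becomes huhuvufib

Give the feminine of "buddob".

"buddob" has last vowel 'o'. The one such stem in the data (huzbor → huzbresh) deletes the last vowel and adds -esh (as do gizpeb, huvneh), so the same rule applies.
The other patterns: stems whose last vowel is 'a' add the prefix lu-; stems whose last vowel is 'i' or 'u' repeat the first consonant+vowel as a prefix.
So buddob → buddbesh.

buddbesh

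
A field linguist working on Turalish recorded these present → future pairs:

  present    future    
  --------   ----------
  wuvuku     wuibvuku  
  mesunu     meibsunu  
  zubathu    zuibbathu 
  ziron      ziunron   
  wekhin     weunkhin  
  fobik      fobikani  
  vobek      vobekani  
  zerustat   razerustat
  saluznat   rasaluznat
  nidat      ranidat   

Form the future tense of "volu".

voiblu

wekhin and fobik both have last vowel 'i' yet inflect differently (weunkhin, fobikani), so the last vowel is not what conditions the rule; the final letter is.
"volu" ends in -u. The stems ending in -u (wuvuku → wuibvuku, mesunu → meibsunu, zubathu → zuibbathu) insert -ib- after the first vowel.
So volu → voiblu.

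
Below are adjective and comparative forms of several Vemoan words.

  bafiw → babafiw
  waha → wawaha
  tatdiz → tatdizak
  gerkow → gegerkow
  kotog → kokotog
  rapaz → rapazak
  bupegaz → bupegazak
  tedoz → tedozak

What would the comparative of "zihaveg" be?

rapaz and waha both have last vowel 'a' yet inflect differently (rapazak, wawaha), so the last vowel is not what conditions the rule; the final letter is.
"zihaveg" ends in -g. The one such stem in the data (kotog → kokotog) repeats the first consonant+vowel as a prefix (as do waha, gerkow), so the same rule applies.
The other pattern: stems ending in -z add -ak.
So zihaveg → zizihaveg.

zizihaveg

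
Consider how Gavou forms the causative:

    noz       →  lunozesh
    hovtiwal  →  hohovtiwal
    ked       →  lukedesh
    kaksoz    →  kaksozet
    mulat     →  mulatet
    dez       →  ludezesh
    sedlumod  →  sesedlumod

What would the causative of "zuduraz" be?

zuzuduraz

"zuduraz" has 3 vowels. The stems with 3 vowels (hovtiwal → hohovtiwal, sedlumod → sesedlumod) repeat the first consonant+vowel as a prefix.
So zuduraz → zuzuduraz.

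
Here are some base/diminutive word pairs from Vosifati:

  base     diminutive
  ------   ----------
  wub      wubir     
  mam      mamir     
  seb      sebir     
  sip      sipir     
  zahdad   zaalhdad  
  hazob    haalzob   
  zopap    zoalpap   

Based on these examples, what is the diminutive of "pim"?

pimir

wub and hazob both end in -b yet inflect differently (wubir, haalzob), so the final letter is not what conditions the rule; the number of vowels is.
"pim" has 1 vowel. The stems with 1 vowel (wub → wubir, mam → mamir, seb → sebir) add -ir.
So pim → pimir.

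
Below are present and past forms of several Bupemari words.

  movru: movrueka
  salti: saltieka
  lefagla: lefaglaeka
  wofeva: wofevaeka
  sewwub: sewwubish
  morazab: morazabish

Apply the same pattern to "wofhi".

wofhieka

movru and sewwub both have last vowel 'u' yet inflect differently (movrueka, sewwubish), so the last vowel is not what conditions the rule; whether the stem ends in a vowel or a consonant is.
"wofhi" ends in a vowel. The stems ending in a vowel (movru → movrueka, salti → saltieka, lefagla → lefaglaeka) add -eka.
The other pattern: stems ending in a consonant add -ish.
So wofhi → wofhieka.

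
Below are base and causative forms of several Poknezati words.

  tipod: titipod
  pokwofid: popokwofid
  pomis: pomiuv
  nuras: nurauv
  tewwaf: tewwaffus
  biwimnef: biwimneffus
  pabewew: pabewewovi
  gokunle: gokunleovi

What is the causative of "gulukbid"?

pokwofid and pomis both have last vowel 'i' yet inflect differently (popokwofid, pomiuv), so the last vowel is not what conditions the rule; the final letter is.
"gulukbid" ends in -d. The stems ending in -d (tipod → titipod, pokwofid → popokwofid) repeat the first consonant+vowel as a prefix.
So gulukbid → gugulukbid.

gugulukbid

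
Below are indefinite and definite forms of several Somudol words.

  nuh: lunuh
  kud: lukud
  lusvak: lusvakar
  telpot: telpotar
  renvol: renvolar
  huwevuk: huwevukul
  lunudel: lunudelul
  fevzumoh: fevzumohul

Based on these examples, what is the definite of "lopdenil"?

lusvak and huwevuk both end in -k yet inflect differently (lusvakar, huwevukul), so the final letter is not what conditions the rule; the number of vowels is.
"lopdenil" has 3 vowels. The stems with 3 vowels (huwevuk → huwevukul, lunudel → lunudelul, fevzumoh → fevzumohul) add -ul.
The other patterns: stems with 1 vowel add the prefix lu-; stems with 2 vowels add -ar.
So lopdenil → lopdenilul.

lopdenilul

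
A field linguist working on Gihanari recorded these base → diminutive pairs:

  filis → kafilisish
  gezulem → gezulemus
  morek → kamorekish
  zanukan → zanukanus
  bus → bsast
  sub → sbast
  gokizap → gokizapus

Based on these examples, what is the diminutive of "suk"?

skast

bus and filis both end in -s yet inflect differently (bsast, kafilisish), so the final letter is not what conditions the rule; the number of vowels is.
"suk" has 1 vowel. The stems with 1 vowel (sub → sbast, bus → bsast) delete the last vowel and add -ast.
The other patterns: stems with 2 vowels add ka- … -ish around the stem; stems with 3 vowels add -us.
So suk → skast.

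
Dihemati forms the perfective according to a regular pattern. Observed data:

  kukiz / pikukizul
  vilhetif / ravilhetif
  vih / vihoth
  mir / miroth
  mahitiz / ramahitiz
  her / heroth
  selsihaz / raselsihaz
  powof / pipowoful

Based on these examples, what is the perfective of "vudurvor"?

ravudurvor

"vudurvor" has 3 vowels. The stems with 3 vowels (selsihaz → raselsihaz, mahitiz → ramahitiz, vilhetif → ravilhetif) add the prefix ra-.
So vudurvor → ravudurvor.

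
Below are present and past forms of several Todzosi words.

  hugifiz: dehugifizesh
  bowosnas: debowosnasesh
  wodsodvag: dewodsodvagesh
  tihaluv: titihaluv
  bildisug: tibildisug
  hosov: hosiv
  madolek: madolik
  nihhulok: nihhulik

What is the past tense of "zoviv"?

wodsodvag and bildisug both end in -g yet inflect differently (dewodsodvagesh, tibildisug), so the final letter is not what conditions the rule; the last vowel is.
"zoviv" has last vowel 'i'. The one such stem in the data (hugifiz → dehugifizesh) adds de- … -esh around the stem, so the same rule applies.
So zoviv → dezovivesh.

dezovivesh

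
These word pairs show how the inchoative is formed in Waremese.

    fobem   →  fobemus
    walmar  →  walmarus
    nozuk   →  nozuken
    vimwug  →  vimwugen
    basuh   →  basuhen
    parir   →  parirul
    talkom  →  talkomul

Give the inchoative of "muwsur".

muwsuren

"muwsur" has last vowel 'u'. The stems whose last vowel is 'u' (nozuk → nozuken, vimwug → vimwugen, basuh → basuhen) add -en.
So muwsur → muwsuren.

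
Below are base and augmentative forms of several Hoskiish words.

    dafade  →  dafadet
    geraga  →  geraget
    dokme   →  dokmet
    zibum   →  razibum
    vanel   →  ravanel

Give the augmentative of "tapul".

ratapul

dafade and vanel both have last vowel 'e' yet inflect differently (dafadet, ravanel), so the last vowel is not what conditions the rule; whether the stem ends in a vowel or a consonant is.
"tapul" ends in a consonant. The stems ending in a consonant (zibum → razibum, vanel → ravanel) add the prefix ra-.
So tapul → ratapul.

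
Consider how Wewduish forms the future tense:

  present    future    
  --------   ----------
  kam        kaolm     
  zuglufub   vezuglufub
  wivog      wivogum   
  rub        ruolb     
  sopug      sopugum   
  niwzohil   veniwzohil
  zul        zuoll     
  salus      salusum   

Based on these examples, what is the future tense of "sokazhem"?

zul and niwzohil both end in -l yet inflect differently (zuoll, veniwzohil), so the final letter is not what conditions the rule; the number of vowels is.
"sokazhem" has 3 vowels. The stems with 3 vowels (niwzohil → veniwzohil, zuglufub → vezuglufub) add the prefix ve-.
The other patterns: stems with 1 vowel insert -ol- after the first vowel; stems with 2 vowels add -um.
So sokazhem → vesokazhem.

vesokazhem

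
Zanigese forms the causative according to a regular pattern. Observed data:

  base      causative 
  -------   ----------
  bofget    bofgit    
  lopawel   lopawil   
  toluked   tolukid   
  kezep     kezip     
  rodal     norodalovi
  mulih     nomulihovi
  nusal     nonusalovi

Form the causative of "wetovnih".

nowetovnihovi

lopawel and rodal both end in -l yet inflect differently (lopawil, norodalovi), so the final letter is not what conditions the rule; the last vowel is.
"wetovnih" has last vowel 'i'. The one such stem in the data (mulih → nomulihovi) adds no- … -ovi around the stem, so the same rule applies.
The other pattern: stems whose last vowel is 'e' change the last vowel to 'i'.
So wetovnih → nowetovnihovi.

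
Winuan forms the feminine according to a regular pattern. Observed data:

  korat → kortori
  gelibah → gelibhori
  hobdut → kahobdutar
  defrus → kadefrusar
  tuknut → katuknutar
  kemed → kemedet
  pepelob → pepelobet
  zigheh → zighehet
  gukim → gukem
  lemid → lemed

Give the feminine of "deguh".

kadeguhar

korat and hobdut both end in -t yet inflect differently (kortori, kahobdutar), so the final letter is not what conditions the rule; the last vowel is.
"deguh" has last vowel 'u'. The stems whose last vowel is 'u' (hobdut → kahobdutar, defrus → kadefrusar, tuknut → katuknutar) add ka- … -ar around the stem.
So deguh → kadeguhar.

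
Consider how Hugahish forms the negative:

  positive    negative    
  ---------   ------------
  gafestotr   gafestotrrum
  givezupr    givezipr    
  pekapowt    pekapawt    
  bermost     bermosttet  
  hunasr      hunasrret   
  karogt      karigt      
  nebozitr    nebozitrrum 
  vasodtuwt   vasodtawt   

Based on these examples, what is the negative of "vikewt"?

vikawt

gafestotr and hunasr both end in -r yet inflect differently (gafestotrrum, hunasrret), so the final letter is not what conditions the rule; the second-to-last letter is.
"vikewt" has second-to-last letter 'w'. The stems whose second-to-last letter is 'w' (pekapowt → pekapawt, vasodtuwt → vasodtawt) change the last vowel to 'a'.
So vikewt → vikawt.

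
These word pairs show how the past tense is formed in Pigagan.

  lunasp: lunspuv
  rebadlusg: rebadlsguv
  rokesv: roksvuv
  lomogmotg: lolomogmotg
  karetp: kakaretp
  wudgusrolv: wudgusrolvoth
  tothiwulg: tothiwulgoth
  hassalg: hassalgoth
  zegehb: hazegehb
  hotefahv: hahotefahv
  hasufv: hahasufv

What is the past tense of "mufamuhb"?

"mufamuhb" has second-to-last letter 'h'. The stems whose second-to-last letter is 'h' (zegehb → hazegehb, hotefahv → hahotefahv) add the prefix ha-.
The other patterns: stems whose second-to-last letter is 's' delete the last vowel and add -uv; stems whose second-to-last letter is 't' repeat the first consonant+vowel as a prefix; stems whose second-to-last letter is 'l' add -oth.
So mufamuhb → hamufamuhb.

hamufamuhb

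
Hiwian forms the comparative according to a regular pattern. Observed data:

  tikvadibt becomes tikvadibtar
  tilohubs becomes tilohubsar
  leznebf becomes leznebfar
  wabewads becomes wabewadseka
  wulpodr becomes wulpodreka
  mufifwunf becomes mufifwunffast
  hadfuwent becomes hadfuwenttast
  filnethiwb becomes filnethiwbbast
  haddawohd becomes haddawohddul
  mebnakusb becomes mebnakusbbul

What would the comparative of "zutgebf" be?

zutgebfar

"zutgebf" has second-to-last letter 'b'. The stems whose second-to-last letter is 'b' (tikvadibt → tikvadibtar, tilohubs → tilohubsar, leznebf → leznebfar) add -ar.
The other patterns: stems whose second-to-last letter is 'd' add -eka; stems whose second-to-last letter is 'n' or 'w' double the final consonant and add -ast; stems whose second-to-last letter is 'h' or 's' double the final consonant and add -ul.
So zutgebf → zutgebfar.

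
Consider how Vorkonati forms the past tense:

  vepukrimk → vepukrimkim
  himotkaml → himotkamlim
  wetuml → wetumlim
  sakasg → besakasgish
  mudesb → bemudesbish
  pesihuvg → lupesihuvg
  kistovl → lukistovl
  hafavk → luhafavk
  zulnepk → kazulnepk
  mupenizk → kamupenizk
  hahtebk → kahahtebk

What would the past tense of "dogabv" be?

"dogabv" has second-to-last letter 'b'. The one such stem in the data (hahtebk → kahahtebk) adds the prefix ka-, so the same rule applies.
So dogabv → kadogabv.

kadogabv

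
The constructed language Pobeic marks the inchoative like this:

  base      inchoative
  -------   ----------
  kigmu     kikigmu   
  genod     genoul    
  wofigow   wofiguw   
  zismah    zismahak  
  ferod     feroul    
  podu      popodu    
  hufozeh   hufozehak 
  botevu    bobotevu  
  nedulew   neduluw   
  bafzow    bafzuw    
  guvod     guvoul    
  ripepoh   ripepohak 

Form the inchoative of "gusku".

gugusku

"gusku" ends in -u. The stems ending in -u (kigmu → kikigmu, podu → popodu, botevu → bobotevu) repeat the first consonant+vowel as a prefix.
So gusku → gugusku.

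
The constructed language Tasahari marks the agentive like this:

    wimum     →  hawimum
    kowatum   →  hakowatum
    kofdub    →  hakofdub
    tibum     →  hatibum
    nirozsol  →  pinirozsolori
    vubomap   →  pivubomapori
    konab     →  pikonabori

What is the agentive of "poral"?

kofdub and konab both end in -b yet inflect differently (hakofdub, pikonabori), so the final letter is not what conditions the rule; the last vowel is.
"poral" has last vowel 'a'. The stems whose last vowel is 'a' (vubomap → pivubomapori, konab → pikonabori) add pi- … -ori around the stem.
The other pattern: stems whose last vowel is 'u' add the prefix ha-.
So poral → piporalori.

piporalori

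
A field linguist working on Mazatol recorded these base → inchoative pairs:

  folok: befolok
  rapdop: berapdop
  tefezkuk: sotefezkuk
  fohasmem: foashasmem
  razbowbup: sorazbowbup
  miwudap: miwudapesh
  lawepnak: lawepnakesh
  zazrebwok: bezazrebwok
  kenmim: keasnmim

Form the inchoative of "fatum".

tefezkuk and zazrebwok both end in -k yet inflect differently (sotefezkuk, bezazrebwok), so the final letter is not what conditions the rule; the last vowel is.
"fatum" has last vowel 'u'. The stems whose last vowel is 'u' (razbowbup → sorazbowbup, tefezkuk → sotefezkuk) add the prefix so-.
So fatum → sofatum.

sofatum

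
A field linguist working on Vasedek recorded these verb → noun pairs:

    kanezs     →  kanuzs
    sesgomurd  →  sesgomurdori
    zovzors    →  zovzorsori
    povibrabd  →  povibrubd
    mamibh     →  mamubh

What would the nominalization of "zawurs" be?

sesgomurd and povibrabd both end in -d yet inflect differently (sesgomurdori, povibrubd), so the final letter is not what conditions the rule; the second-to-last letter is.
"zawurs" has second-to-last letter 'r'. The stems whose second-to-last letter is 'r' (sesgomurd → sesgomurdori, zovzors → zovzorsori) add -ori.
So zawurs → zawursori.

zawursori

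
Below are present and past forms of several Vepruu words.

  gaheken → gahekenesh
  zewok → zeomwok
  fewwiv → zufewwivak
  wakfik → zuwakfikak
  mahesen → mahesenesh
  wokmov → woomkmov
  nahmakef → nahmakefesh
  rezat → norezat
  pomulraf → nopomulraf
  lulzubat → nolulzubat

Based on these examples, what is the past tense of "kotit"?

nahmakef and pomulraf both end in -f yet inflect differently (nahmakefesh, nopomulraf), so the final letter is not what conditions the rule; the last vowel is.
"kotit" has last vowel 'i'. The stems whose last vowel is 'i' (fewwiv → zufewwivak, wakfik → zuwakfikak) add zu- … -ak around the stem.
So kotit → zukotitak.

zukotitak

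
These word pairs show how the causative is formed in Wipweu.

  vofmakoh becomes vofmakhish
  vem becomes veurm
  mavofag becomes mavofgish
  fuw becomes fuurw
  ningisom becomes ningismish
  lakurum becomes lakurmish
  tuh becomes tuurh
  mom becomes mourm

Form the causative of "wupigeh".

wupighish

vofmakoh and tuh both end in -h yet inflect differently (vofmakhish, tuurh), so the final letter is not what conditions the rule; the number of vowels is.
"wupigeh" has 3 vowels. The stems with 3 vowels (lakurum → lakurmish, ningisom → ningismish, mavofag → mavofgish) delete the last vowel and add -ish.
The other pattern: stems with 1 vowel insert -ur- after the first vowel.
So wupigeh → wupighish.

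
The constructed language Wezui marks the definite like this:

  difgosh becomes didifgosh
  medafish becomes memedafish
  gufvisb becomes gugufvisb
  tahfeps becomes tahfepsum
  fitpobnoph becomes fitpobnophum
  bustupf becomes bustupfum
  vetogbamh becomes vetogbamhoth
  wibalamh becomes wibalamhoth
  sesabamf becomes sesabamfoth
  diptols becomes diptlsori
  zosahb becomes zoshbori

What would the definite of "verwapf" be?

"verwapf" has second-to-last letter 'p'. The stems whose second-to-last letter is 'p' (tahfeps → tahfepsum, fitpobnoph → fitpobnophum, bustupf → bustupfum) add -um.
The other patterns: stems whose second-to-last letter is 's' repeat the first consonant+vowel as a prefix; stems whose second-to-last letter is 'm' add -oth; stems whose second-to-last letter is 'h' or 'l' delete the last vowel and add -ori.
So verwapf → verwapfum.

verwapfum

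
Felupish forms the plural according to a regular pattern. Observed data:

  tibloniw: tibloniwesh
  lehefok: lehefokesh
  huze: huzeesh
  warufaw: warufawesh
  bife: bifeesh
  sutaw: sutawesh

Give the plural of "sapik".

Every pair shown (tibloniw → tibloniwesh, lehefok → lehefokesh, huze → huzeesh, …) follows the same rule: add -esh.
So sapik → sapikesh.

sapikesh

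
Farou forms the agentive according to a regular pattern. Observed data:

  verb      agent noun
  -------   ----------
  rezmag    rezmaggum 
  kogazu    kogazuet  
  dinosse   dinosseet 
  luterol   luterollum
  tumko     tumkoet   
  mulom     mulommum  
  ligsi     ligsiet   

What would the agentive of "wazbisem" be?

tumko and mulom both have last vowel 'o' yet inflect differently (tumkoet, mulommum), so the last vowel is not what conditions the rule; whether the stem ends in a vowel or a consonant is.
"wazbisem" ends in a consonant. The stems ending in a consonant (mulom → mulommum, rezmag → rezmaggum, luterol → luterollum) double the final consonant and add -um.
The other pattern: stems ending in a vowel add -et.
So wazbisem → wazbisemmum.

wazbisemmum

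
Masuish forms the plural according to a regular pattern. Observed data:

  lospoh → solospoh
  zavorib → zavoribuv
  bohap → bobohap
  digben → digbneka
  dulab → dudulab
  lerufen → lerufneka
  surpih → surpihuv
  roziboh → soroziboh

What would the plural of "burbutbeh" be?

roziboh and surpih both end in -h yet inflect differently (soroziboh, surpihuv), so the final letter is not what conditions the rule; the last vowel is.
"burbutbeh" has last vowel 'e'. The stems whose last vowel is 'e' (lerufen → lerufneka, digben → digbneka) delete the last vowel and add -eka.
The other patterns: stems whose last vowel is 'o' add the prefix so-; stems whose last vowel is 'a' repeat the first consonant+vowel as a prefix; stems whose last vowel is 'i' add -uv.
So burbutbeh → burbutbheka.

burbutbheka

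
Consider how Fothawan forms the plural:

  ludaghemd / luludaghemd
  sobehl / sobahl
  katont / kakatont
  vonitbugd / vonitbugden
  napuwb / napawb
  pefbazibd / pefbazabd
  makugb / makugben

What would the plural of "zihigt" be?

vonitbugd and ludaghemd both end in -d yet inflect differently (vonitbugden, luludaghemd), so the final letter is not what conditions the rule; the second-to-last letter is.
"zihigt" has second-to-last letter 'g'. The stems whose second-to-last letter is 'g' (makugb → makugben, vonitbugd → vonitbugden) add -en.
The other patterns: stems whose second-to-last letter is 'm' or 'n' repeat the first consonant+vowel as a prefix; stems whose second-to-last letter is 'b', 'h' or 'w' change the last vowel to 'a'.
So zihigt → zihigten.

zihigten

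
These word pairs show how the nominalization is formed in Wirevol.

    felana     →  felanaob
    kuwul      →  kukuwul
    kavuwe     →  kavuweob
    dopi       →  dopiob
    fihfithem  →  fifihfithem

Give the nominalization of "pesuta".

"pesuta" ends in a vowel. The stems ending in a vowel (dopi → dopiob, felana → felanaob, kavuwe → kavuweob) add -ob.
So pesuta → pesutaob.

pesutaob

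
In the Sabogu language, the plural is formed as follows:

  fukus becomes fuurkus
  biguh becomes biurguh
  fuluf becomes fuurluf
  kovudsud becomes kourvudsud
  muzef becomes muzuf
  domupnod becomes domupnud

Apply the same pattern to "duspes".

duspus

fuluf and muzef both end in -f yet inflect differently (fuurluf, muzuf), so the final letter is not what conditions the rule; the last vowel is.
"duspes" has last vowel 'e'. The one such stem in the data (muzef → muzuf) changes the last vowel to 'u' (as does domupnod), so the same rule applies.
So duspes → duspus.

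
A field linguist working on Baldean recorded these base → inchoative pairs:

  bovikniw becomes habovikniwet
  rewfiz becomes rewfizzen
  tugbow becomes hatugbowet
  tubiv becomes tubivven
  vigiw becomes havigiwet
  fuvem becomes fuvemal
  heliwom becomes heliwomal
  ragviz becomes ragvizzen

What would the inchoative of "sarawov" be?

sarawovven

tugbow and heliwom both have last vowel 'o' yet inflect differently (hatugbowet, heliwomal), so the last vowel is not what conditions the rule; the final letter is.
"sarawov" ends in -v. The one such stem in the data (tubiv → tubivven) doubles the final consonant and adds -en (as do rewfiz, ragviz), so the same rule applies.
The other patterns: stems ending in -w add ha- … -et around the stem; stems ending in -m add -al.
So sarawov → sarawovven.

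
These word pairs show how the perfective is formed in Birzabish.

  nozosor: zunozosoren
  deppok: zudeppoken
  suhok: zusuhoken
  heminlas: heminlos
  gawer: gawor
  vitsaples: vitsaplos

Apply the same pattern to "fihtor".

zufihtoren

nozosor and gawer both end in -r yet inflect differently (zunozosoren, gawor), so the final letter is not what conditions the rule; the last vowel is.
"fihtor" has last vowel 'o'. The stems whose last vowel is 'o' (nozosor → zunozosoren, deppok → zudeppoken, suhok → zusuhoken) add zu- … -en around the stem.
So fihtor → zufihtoren.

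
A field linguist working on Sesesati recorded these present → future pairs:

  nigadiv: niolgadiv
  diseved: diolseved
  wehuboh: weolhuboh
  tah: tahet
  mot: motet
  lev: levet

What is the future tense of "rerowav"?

"rerowav" has 3 vowels. The stems with 3 vowels (nigadiv → niolgadiv, diseved → diolseved, wehuboh → weolhuboh) insert -ol- after the first vowel.
The other pattern: stems with 1 vowel add -et.
So rerowav → reolrowav.

reolrowav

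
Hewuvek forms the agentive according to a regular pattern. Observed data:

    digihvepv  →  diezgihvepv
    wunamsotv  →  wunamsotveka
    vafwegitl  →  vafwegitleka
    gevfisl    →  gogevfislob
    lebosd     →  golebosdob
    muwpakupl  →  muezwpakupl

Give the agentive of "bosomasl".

"bosomasl" has second-to-last letter 's'. The stems whose second-to-last letter is 's' (gevfisl → gogevfislob, lebosd → golebosdob) add go- … -ob around the stem.
The other patterns: stems whose second-to-last letter is 't' add -eka; stems whose second-to-last letter is 'p' insert -ez- after the first vowel.
So bosomasl → gobosomaslob.

gobosomaslob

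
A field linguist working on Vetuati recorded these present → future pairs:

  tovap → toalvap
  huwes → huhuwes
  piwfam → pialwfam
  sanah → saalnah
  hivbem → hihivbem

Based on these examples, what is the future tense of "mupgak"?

hivbem and piwfam both end in -m yet inflect differently (hihivbem, pialwfam), so the final letter is not what conditions the rule; the last vowel is.
"mupgak" has last vowel 'a'. The stems whose last vowel is 'a' (sanah → saalnah, piwfam → pialwfam, tovap → toalvap) insert -al- after the first vowel.
The other pattern: stems whose last vowel is 'e' repeat the first consonant+vowel as a prefix.
So mupgak → mualpgak.

mualpgak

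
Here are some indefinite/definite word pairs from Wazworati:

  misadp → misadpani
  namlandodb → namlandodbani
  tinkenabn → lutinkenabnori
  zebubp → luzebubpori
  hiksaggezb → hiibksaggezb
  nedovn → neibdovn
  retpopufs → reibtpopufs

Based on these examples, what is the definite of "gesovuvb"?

"gesovuvb" has second-to-last letter 'v'. The one such stem in the data (nedovn → neibdovn) inserts -ib- after the first vowel (as do hiksaggezb, retpopufs), so the same rule applies.
The other patterns: stems whose second-to-last letter is 'd' add -ani; stems whose second-to-last letter is 'b' add lu- … -ori around the stem.
So gesovuvb → geibsovuvb.

geibsovuvb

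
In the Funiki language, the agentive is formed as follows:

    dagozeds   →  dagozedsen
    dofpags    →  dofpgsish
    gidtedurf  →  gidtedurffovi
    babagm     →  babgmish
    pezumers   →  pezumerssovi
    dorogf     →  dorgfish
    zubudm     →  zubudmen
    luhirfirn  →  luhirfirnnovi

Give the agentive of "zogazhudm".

"zogazhudm" has second-to-last letter 'd'. The stems whose second-to-last letter is 'd' (dagozeds → dagozedsen, zubudm → zubudmen) add -en.
So zogazhudm → zogazhudmen.

zogazhudmen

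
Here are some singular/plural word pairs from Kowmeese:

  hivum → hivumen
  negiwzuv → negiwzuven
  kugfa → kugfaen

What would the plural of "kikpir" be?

Every pair shown (hivum → hivumen, negiwzuv → negiwzuven, kugfa → kugfaen) follows the same rule: add -en.
So kikpir → kikpiren.

kikpiren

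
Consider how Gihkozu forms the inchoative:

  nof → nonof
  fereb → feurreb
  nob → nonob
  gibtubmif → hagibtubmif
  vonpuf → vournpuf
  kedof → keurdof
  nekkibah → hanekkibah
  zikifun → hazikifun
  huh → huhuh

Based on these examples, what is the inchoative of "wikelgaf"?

hawikelgaf

"wikelgaf" has 3 vowels. The stems with 3 vowels (gibtubmif → hagibtubmif, nekkibah → hanekkibah, zikifun → hazikifun) add the prefix ha-.
So wikelgaf → hawikelgaf.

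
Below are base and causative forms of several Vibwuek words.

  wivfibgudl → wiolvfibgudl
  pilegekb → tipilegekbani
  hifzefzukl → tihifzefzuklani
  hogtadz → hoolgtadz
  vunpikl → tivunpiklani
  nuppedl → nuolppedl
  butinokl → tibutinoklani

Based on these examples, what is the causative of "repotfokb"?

vunpikl and nuppedl both end in -l yet inflect differently (tivunpiklani, nuolppedl), so the final letter is not what conditions the rule; the second-to-last letter is.
"repotfokb" has second-to-last letter 'k'. The stems whose second-to-last letter is 'k' (vunpikl → tivunpiklani, butinokl → tibutinoklani, pilegekb → tipilegekbani) add ti- … -ani around the stem.
So repotfokb → tirepotfokbani.

tirepotfokbani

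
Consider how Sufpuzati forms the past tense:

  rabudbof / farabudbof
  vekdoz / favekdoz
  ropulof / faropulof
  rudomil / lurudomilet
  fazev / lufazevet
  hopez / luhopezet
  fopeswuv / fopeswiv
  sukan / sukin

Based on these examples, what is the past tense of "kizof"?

"kizof" has last vowel 'o'. The stems whose last vowel is 'o' (rabudbof → farabudbof, vekdoz → favekdoz, ropulof → faropulof) add the prefix fa-.
So kizof → fakizof.

fakizof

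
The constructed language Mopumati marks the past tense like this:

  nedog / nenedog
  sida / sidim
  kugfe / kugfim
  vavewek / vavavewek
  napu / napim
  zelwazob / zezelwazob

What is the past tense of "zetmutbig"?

zezetmutbig

vavewek and kugfe both have last vowel 'e' yet inflect differently (vavavewek, kugfim), so the last vowel is not what conditions the rule; whether the stem ends in a vowel or a consonant is.
"zetmutbig" ends in a consonant. The stems ending in a consonant (nedog → nenedog, zelwazob → zezelwazob, vavewek → vavavewek) repeat the first consonant+vowel as a prefix.
The other pattern: stems ending in a vowel drop the final letter and add -im.
So zetmutbig → zezetmutbig.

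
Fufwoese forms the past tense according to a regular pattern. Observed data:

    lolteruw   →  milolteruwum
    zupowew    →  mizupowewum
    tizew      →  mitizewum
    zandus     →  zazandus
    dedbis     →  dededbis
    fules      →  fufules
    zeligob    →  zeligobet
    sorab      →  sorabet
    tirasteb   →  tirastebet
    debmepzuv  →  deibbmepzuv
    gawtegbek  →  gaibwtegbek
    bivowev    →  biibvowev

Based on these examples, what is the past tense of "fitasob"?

fitasobet

lolteruw and zandus both have last vowel 'u' yet inflect differently (milolteruwum, zazandus), so the last vowel is not what conditions the rule; the final letter is.
"fitasob" ends in -b. The stems ending in -b (zeligob → zeligobet, sorab → sorabet, tirasteb → tirastebet) add -et.
So fitasob → fitasobet.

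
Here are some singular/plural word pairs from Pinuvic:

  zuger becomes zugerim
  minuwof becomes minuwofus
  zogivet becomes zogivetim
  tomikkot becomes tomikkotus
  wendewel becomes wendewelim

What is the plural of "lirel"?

lirelim

zogivet and tomikkot both end in -t yet inflect differently (zogivetim, tomikkotus), so the final letter is not what conditions the rule; the last vowel is.
"lirel" has last vowel 'e'. The stems whose last vowel is 'e' (zuger → zugerim, wendewel → wendewelim, zogivet → zogivetim) add -im.
So lirel → lirelim.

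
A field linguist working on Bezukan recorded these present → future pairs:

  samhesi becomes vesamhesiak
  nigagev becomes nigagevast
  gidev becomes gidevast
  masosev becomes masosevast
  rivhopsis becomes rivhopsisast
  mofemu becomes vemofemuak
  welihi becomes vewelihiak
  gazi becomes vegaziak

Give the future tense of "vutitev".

vutitevast

samhesi and rivhopsis both have last vowel 'i' yet inflect differently (vesamhesiak, rivhopsisast), so the last vowel is not what conditions the rule; whether the stem ends in a vowel or a consonant is.
"vutitev" ends in a consonant. The stems ending in a consonant (masosev → masosevast, gidev → gidevast, nigagev → nigagevast) add -ast.
So vutitev → vutitevast.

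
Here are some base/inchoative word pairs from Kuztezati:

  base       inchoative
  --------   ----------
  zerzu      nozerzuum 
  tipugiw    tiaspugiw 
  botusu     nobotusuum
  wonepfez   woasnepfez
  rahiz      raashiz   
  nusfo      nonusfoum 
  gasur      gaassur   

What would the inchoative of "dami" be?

nodamium

zerzu and gasur both have last vowel 'u' yet inflect differently (nozerzuum, gaassur), so the last vowel is not what conditions the rule; whether the stem ends in a vowel or a consonant is.
"dami" ends in a vowel. The stems ending in a vowel (zerzu → nozerzuum, botusu → nobotusuum, nusfo → nonusfoum) add no- … -um around the stem.
The other pattern: stems ending in a consonant insert -as- after the first vowel.
So dami → nodamium.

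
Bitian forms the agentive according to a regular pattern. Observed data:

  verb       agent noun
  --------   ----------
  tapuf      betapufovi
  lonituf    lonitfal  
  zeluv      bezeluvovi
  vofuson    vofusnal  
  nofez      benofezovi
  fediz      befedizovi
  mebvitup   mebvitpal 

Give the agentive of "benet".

"benet" has 2 vowels. The stems with 2 vowels (nofez → benofezovi, zeluv → bezeluvovi, fediz → befedizovi) add be- … -ovi around the stem.
So benet → bebenetovi.

bebenetovi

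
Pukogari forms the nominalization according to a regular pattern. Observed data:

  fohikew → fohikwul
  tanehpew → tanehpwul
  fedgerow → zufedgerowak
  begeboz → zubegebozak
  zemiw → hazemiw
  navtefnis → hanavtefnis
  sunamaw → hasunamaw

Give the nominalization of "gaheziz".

fohikew and fedgerow both end in -w yet inflect differently (fohikwul, zufedgerowak), so the final letter is not what conditions the rule; the last vowel is.
"gaheziz" has last vowel 'i'. The stems whose last vowel is 'i' (zemiw → hazemiw, navtefnis → hanavtefnis) add the prefix ha-.
The other patterns: stems whose last vowel is 'e' delete the last vowel and add -ul; stems whose last vowel is 'o' add zu- … -ak around the stem.
So gaheziz → hagaheziz.

hagaheziz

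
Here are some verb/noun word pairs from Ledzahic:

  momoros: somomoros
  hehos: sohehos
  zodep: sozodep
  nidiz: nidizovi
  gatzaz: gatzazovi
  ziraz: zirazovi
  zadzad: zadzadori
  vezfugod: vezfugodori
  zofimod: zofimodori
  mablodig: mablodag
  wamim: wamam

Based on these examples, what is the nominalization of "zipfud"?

zipfudori

"zipfud" ends in -d. The stems ending in -d (zadzad → zadzadori, vezfugod → vezfugodori, zofimod → zofimodori) add -ori.
The other patterns: stems ending in -p or -s add the prefix so-; stems ending in -z add -ovi; stems ending in -g or -m change the last vowel to 'a'.
So zipfud → zipfudori.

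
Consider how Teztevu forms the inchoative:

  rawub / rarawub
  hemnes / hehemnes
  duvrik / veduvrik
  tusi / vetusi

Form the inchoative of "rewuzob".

"rewuzob" ends in -b. The one such stem in the data (rawub → rarawub) repeats the first consonant+vowel as a prefix (as does hemnes), so the same rule applies.
So rewuzob → rerewuzob.

rerewuzob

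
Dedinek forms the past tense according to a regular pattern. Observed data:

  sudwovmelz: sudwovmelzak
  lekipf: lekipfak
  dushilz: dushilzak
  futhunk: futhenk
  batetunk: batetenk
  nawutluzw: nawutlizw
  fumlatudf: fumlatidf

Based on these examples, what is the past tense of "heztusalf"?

heztusalfak

"heztusalf" has second-to-last letter 'l'. The stems whose second-to-last letter is 'l' (sudwovmelz → sudwovmelzak, dushilz → dushilzak) add -ak.
The other patterns: stems whose second-to-last letter is 'n' change the last vowel to 'e'; stems whose second-to-last letter is 'd' or 'z' change the last vowel to 'i'.
So heztusalf → heztusalfak.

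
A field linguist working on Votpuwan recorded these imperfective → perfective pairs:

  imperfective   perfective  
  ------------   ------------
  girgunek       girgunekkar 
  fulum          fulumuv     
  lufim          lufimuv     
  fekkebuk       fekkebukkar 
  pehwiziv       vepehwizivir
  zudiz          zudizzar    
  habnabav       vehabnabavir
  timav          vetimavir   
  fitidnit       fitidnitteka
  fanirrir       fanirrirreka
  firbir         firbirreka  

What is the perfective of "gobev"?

vegobevir

lufim and pehwiziv both have last vowel 'i' yet inflect differently (lufimuv, vepehwizivir), so the last vowel is not what conditions the rule; the final letter is.
"gobev" ends in -v. The stems ending in -v (habnabav → vehabnabavir, timav → vetimavir, pehwiziv → vepehwizivir) add ve- … -ir around the stem.
The other patterns: stems ending in -m add -uv; stems ending in -k or -z double the final consonant and add -ar; stems ending in -r or -t double the final consonant and add -eka.
So gobev → vegobevir.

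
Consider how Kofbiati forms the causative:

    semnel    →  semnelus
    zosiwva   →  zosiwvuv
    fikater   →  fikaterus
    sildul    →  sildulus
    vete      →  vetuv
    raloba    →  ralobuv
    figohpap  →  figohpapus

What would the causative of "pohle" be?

"pohle" ends in a vowel. The stems ending in a vowel (vete → vetuv, raloba → ralobuv, zosiwva → zosiwvuv) drop the final letter and add -uv.
So pohle → pohluv.

pohluv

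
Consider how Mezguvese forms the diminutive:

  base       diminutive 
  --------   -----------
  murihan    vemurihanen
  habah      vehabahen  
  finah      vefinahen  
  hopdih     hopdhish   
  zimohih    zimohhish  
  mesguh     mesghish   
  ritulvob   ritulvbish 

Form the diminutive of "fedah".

"fedah" has last vowel 'a'. The stems whose last vowel is 'a' (murihan → vemurihanen, habah → vehabahen, finah → vefinahen) add ve- … -en around the stem.
The other pattern: stems whose last vowel is 'i', 'o' or 'u' delete the last vowel and add -ish.
So fedah → vefedahen.

vefedahen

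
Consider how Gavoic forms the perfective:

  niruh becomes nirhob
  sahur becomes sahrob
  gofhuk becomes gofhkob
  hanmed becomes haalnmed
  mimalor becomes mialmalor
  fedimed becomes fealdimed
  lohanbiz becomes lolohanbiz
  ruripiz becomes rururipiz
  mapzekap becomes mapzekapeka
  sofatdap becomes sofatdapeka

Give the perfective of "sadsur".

sadsrob

sahur and mimalor both end in -r yet inflect differently (sahrob, mialmalor), so the final letter is not what conditions the rule; the last vowel is.
"sadsur" has last vowel 'u'. The stems whose last vowel is 'u' (niruh → nirhob, sahur → sahrob, gofhuk → gofhkob) delete the last vowel and add -ob.
The other patterns: stems whose last vowel is 'e' or 'o' insert -al- after the first vowel; stems whose last vowel is 'i' repeat the first consonant+vowel as a prefix; stems whose last vowel is 'a' add -eka.
So sadsur → sadsrob.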